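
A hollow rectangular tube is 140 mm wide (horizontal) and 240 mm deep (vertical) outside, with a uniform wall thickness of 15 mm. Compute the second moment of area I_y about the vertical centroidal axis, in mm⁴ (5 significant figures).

I_y ≈ 3.1588 × 10⁷ mm⁴

Split into non-overlapping primitives; take the origin at the lower-left of the bounding box.
Outer rectangle: 140 × 240, A = 33 600 mm², x = 70 mm, Ī = 54 880 000 mm⁴.
Inner void (subtracted): 110 × 210, A = 23 100 mm², x = 70 mm, Ī = 23 292 500 mm⁴.
By symmetry the centroid is at mid-width, x̄ = 70 mm.
All pieces are centred on the vertical centroidal axis, so I = ΣĪ (holes subtracted) = 31 587 500 mm⁴.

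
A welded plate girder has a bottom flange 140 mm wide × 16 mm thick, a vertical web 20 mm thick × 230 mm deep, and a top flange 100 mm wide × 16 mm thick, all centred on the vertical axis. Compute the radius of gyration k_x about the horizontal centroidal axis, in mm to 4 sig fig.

k_x ≈ 95.96 mm

Treat the section as a set of non-overlapping primitives; coordinates are from the bounding-box lower-left.
Bottom plate: 140 × 16, A = 2 240 mm², y = 8 mm, Ī = 47786.7 mm⁴.
Web plate: 20 × 230, A = 4 600 mm², y = 131 mm, Ī = 20 278 333 mm⁴.
Top plate: 100 × 16, A = 1 600 mm², y = 254 mm, Ī = 34133.3 mm⁴.
Centroid: ȳ = ΣA·y / ΣA = 121.673 mm.
Transfer each piece to the horizontal centroidal axis using Ī + A·d² with d = y − 121.673:
  bottom plate: d = -113.673 mm → contributes +28 992 054 mm⁴
  web plate: d = 9.32701 mm → contributes +20 678 502 mm⁴
  top plate: d = 132.327 mm → contributes +28 050 835 mm⁴
Total I = 77 721 391 mm⁴.
Radius of gyration: k = √(I/A) = √(77 721 391 / 8 440) = 95.9619 mm.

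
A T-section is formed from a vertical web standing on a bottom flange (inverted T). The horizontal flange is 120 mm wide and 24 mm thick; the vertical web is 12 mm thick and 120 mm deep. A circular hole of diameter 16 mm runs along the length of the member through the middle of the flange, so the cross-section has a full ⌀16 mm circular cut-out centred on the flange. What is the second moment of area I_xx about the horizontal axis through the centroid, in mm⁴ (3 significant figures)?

Break the section into simple shapes (no overlaps), measuring from the bottom-left corner of the bounding box.
Flange: 120 × 24, A = 2 880 mm², y = 12 mm, Ī = 138 240 mm⁴.
Web: 12 × 120, A = 1 440 mm², y = 84 mm, Ī = 1 728 000 mm⁴.
Hole (subtracted): ⌀16, A = 201.06 mm², y = 12 mm, Ī = 3 217 mm⁴.
Centroid: ȳ = ΣA·y / ΣA = 37.172 mm.
Transfer each piece to the horizontal axis through the centroid using Ī + A·d² with d = y − 37.172:
  flange: d = -25.172 mm → contributes +1 963 026 mm⁴
  web: d = 46.828 mm → contributes +4 885 783 mm⁴
  hole: d = -25.172 mm → contributes −130 611 mm⁴
Total I = 6 718 198 mm⁴.

I_xx ≈ 6.72 × 10⁶ mm⁴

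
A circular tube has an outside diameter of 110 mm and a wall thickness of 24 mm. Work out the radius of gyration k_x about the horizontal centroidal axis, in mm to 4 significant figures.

Break the section into simple shapes (no overlaps), measuring from the bottom-left corner of the bounding box.
Outer circle: ⌀110, A = 9503.32 mm², y = 55 mm, Ī = 7 186 884 mm⁴.
Bore (subtracted): ⌀62, A = 3019.07 mm², y = 55 mm, Ī = 725 332 mm⁴.
By symmetry the centroid is at mid-height, ȳ = 55 mm.
All pieces are centred on the horizontal centroidal axis, so I = ΣĪ (holes subtracted) = 6 461 552 mm⁴.
Radius of gyration: k = √(I/A) = √(6 461 552 / 6484.25) = 31.5674 mm.

k_x ≈ 31.57 mm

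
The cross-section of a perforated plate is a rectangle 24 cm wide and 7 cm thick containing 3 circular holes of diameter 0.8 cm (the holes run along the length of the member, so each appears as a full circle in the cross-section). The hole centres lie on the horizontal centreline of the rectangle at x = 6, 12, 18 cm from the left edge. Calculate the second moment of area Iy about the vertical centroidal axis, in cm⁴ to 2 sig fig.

Iy ≈ 8000 cm⁴

Break the section into simple shapes (no overlaps), measuring from the bottom-left corner of the bounding box.
Plate: 24 × 7, A = 168 cm², x = 12 cm, Ī = 8 064 cm⁴.
Hole 1 (subtracted): ⌀0.8, A = 0.5027 cm², x = 6 cm, Ī = 0.02011 cm⁴.
Hole 2 (subtracted): ⌀0.8, A = 0.5027 cm², x = 12 cm, Ī = 0.02011 cm⁴.
Hole 3 (subtracted): ⌀0.8, A = 0.5027 cm², x = 18 cm, Ī = 0.02011 cm⁴.
By symmetry the centroid is at mid-width, x̄ = 12 cm.
Transfer each piece to the vertical centroidal axis using Ī + A·d² with d = x − 12:
  plate: d = 0 cm → contributes +8 064 cm⁴
  hole 1: d = -6 cm → contributes −18.12 cm⁴
  hole 2: d = 0 cm → contributes −0.02011 cm⁴
  hole 3: d = 6 cm → contributes −18.12 cm⁴
Total I = 8 028 cm⁴.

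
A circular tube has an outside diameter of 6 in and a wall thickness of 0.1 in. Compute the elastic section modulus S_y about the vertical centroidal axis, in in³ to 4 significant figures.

Break the section into simple shapes (no overlaps), measuring from the bottom-left corner of the bounding box.
Outer circle: ⌀6, A = 28.2743 in², x = 3 in, Ī = 63.6173 in⁴.
Bore (subtracted): ⌀5.8, A = 26.4208 in², x = 3 in, Ī = 55.5497 in⁴.
By symmetry the centroid is at mid-width, x̄ = 3 in.
All pieces are centred on the vertical centroidal axis, so I = ΣĪ (holes subtracted) = 8.06753 in⁴.
Extreme fibre distance c = 3 in; S = I/c = 2.68918 in³.

S_y ≈ 2.689 in³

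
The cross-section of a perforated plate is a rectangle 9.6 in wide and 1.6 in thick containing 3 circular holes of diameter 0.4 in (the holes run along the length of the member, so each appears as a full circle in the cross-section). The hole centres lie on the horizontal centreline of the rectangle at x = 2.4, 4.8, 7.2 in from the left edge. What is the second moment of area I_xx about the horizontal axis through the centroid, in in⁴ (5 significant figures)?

Break the section into simple shapes (no overlaps), measuring from the bottom-left corner of the bounding box.
Plate: 9.6 × 1.6, A = 15.36 in², y = 0.8 in, Ī = 3.2768 in⁴.
Hole 1 (subtracted): ⌀0.4, A = 0.1256637 in², y = 0.8 in, Ī = 0.001256637 in⁴.
Hole 2 (subtracted): ⌀0.4, A = 0.1256637 in², y = 0.8 in, Ī = 0.001256637 in⁴.
Hole 3 (subtracted): ⌀0.4, A = 0.1256637 in², y = 0.8 in, Ī = 0.001256637 in⁴.
By symmetry the centroid is at mid-height, ȳ = 0.8 in.
All pieces are centred on the horizontal axis through the centroid, so I = ΣĪ (holes subtracted) = 3.27303 in⁴.

I_xx ≈ 3.2730 in⁴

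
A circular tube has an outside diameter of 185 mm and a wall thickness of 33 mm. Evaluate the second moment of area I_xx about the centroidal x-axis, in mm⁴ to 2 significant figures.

Treat the section as a set of non-overlapping primitives; coordinates are from the bounding-box lower-left.
Outer circle: ⌀185, A = 26 880 mm², y = 92.5 mm, Ī = 57 498 539 mm⁴.
Bore (subtracted): ⌀119, A = 11 122 mm², y = 92.5 mm, Ī = 9 843 686 mm⁴.
By symmetry the centroid is at mid-height, ȳ = 92.5 mm.
All pieces are centred on the centroidal x-axis, so I = ΣĪ (holes subtracted) = 47 654 854 mm⁴.

I_xx ≈ 4.8 × 10⁷ mm⁴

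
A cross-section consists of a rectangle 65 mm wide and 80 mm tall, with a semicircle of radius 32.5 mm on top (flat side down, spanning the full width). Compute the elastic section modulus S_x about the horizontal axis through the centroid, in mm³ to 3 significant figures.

Treat the section as a set of non-overlapping primitives; coordinates are from the bounding-box lower-left.
Rectangular body: 65 × 80, A = 5 200 mm², y = 40 mm, Ī = 2 773 333 mm⁴.
Semicircular cap: semicircle r = 32.5, A = 1659.2 mm², y = 93.793 mm, Ī = 122 452 mm⁴.
Centroid: ȳ = ΣA·y / ΣA = 53.012 mm.
Transfer each piece to the horizontal axis through the centroid using Ī + A·d² with d = y − 53.012:
  rectangular body: d = -13.012 mm → contributes +3 653 762 mm⁴
  semicircular cap: d = 40.781 mm → contributes +2 881 827 mm⁴
Total I = 6 535 588 mm⁴.
Extreme fibre distance c = 59.488 mm; S = I/c = 109 864 mm³.

S_x ≈ 1.10 × 10⁵ mm³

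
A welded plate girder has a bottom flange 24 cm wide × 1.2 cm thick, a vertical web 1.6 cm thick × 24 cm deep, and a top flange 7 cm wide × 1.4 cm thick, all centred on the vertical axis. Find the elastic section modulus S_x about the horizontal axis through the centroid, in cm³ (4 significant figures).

Treat the section as a set of non-overlapping primitives; coordinates are from the bounding-box lower-left.
Bottom plate: 24 × 1.2, A = 28.8 cm², y = 0.6 cm, Ī = 3.456 cm⁴.
Web plate: 1.6 × 24, A = 38.4 cm², y = 13.2 cm, Ī = 1843.2 cm⁴.
Top plate: 7 × 1.4, A = 9.8 cm², y = 25.9 cm, Ī = 1.60067 cm⁴.
Centroid: ȳ = ΣA·y / ΣA = 10.1036 cm.
Transfer each piece to the horizontal axis through the centroid using Ī + A·d² with d = y − 10.1036:
  bottom plate: d = -9.50364 cm → contributes +2604.65 cm⁴
  web plate: d = 3.09636 cm → contributes +2211.36 cm⁴
  top plate: d = 15.7964 cm → contributes +2446.95 cm⁴
Total I = 7262.95 cm⁴.
Extreme fibre distance c = 16.4964 cm; S = I/c = 440.276 cm³.

S_x ≈ 440.3 cm³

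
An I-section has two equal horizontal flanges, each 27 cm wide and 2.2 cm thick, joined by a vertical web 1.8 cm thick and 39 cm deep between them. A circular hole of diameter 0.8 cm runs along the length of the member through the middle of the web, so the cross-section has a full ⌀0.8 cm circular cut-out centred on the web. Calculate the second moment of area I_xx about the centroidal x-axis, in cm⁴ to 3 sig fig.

Break the section into simple shapes (no overlaps), measuring from the bottom-left corner of the bounding box.
Bottom flange: 27 × 2.2, A = 59.4 cm², y = 1.1 cm, Ī = 23.958 cm⁴.
Web: 1.8 × 39, A = 70.2 cm², y = 21.7 cm, Ī = 8897.9 cm⁴.
Top flange: 27 × 2.2, A = 59.4 cm², y = 42.3 cm, Ī = 23.958 cm⁴.
Hole (subtracted): ⌀0.8, A = 0.50265 cm², y = 21.7 cm, Ī = 0.020106 cm⁴.
By symmetry the centroid is at mid-height, ȳ = 21.7 cm.
Transfer each piece to the centroidal x-axis using Ī + A·d² with d = y − 21.7:
  bottom flange: d = -20.6 cm → contributes +25 231 cm⁴
  web: d = 0 cm → contributes +8897.9 cm⁴
  top flange: d = 20.6 cm → contributes +25 231 cm⁴
  hole: d = 0 cm → contributes −0.020106 cm⁴
Total I = 59 360 cm⁴.

I_xx ≈ 5.94 × 10⁴ cm⁴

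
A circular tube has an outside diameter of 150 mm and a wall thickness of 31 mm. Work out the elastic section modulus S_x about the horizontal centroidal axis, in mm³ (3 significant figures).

S_x ≈ 2.92 × 10⁵ mm³

Treat the section as a set of non-overlapping primitives; coordinates are from the bounding-box lower-left.
Outer circle: ⌀150, A = 17 671 mm², y = 75 mm, Ī = 24 850 489 mm⁴.
Bore (subtracted): ⌀88, A = 6082.1 mm², y = 75 mm, Ī = 2 943 748 mm⁴.
By symmetry the centroid is at mid-height, ȳ = 75 mm.
All pieces are centred on the horizontal centroidal axis, so I = ΣĪ (holes subtracted) = 21 906 741 mm⁴.
Extreme fibre distance c = 75 mm; S = I/c = 292 090 mm³.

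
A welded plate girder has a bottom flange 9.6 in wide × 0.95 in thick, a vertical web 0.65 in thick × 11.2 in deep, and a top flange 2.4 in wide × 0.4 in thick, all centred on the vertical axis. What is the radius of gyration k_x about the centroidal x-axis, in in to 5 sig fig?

Treat the section as a set of non-overlapping primitives; coordinates are from the bounding-box lower-left.
Bottom plate: 9.6 × 0.95, A = 9.12 in², y = 0.475 in, Ī = 0.6859 in⁴.
Web plate: 0.65 × 11.2, A = 7.28 in², y = 6.55 in, Ī = 76.10027 in⁴.
Top plate: 2.4 × 0.4, A = 0.96 in², y = 12.35 in, Ī = 0.0128 in⁴.
Centroid: ȳ = ΣA·y / ΣA = 3.679263 in.
Transfer each piece to the centroidal x-axis using Ī + A·d² with d = y − 3.679263:
  bottom plate: d = -3.204263 in → contributes +94.32367 in⁴
  web plate: d = 2.870737 in → contributes +136.0957 in⁴
  top plate: d = 8.670737 in → contributes +72.18722 in⁴
Total I = 302.6066 in⁴.
Radius of gyration: k = √(I/A) = √(302.6066 / 17.36) = 4.175076 in.

k_x ≈ 4.1751 in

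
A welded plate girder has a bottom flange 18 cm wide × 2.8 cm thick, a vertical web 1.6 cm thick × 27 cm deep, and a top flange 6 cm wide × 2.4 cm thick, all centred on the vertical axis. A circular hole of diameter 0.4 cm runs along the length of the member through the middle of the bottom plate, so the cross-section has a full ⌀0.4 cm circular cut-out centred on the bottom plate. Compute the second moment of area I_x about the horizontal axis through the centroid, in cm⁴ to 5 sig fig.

Break the section into simple shapes (no overlaps), measuring from the bottom-left corner of the bounding box.
Bottom plate: 18 × 2.8, A = 50.4 cm², y = 1.4 cm, Ī = 32.928 cm⁴.
Web plate: 1.6 × 27, A = 43.2 cm², y = 16.3 cm, Ī = 2624.4 cm⁴.
Top plate: 6 × 2.4, A = 14.4 cm², y = 31 cm, Ī = 6.912 cm⁴.
Hole (subtracted): ⌀0.4, A = 0.1256637 cm², y = 1.4 cm, Ī = 0.001256637 cm⁴.
Centroid: ȳ = ΣA·y / ΣA = 11.31821 cm.
Transfer each piece to the horizontal axis through the centroid using Ī + A·d² with d = y − 11.31821:
  bottom plate: d = -9.918207 cm → contributes +4990.818 cm⁴
  web plate: d = 4.981793 cm → contributes +3696.549 cm⁴
  top plate: d = 19.68179 cm → contributes +5585.083 cm⁴
  hole: d = -9.918207 cm → contributes −12.3629 cm⁴
Total I = 14260.09 cm⁴.

I_x ≈ 1.4260 × 10⁴ cm⁴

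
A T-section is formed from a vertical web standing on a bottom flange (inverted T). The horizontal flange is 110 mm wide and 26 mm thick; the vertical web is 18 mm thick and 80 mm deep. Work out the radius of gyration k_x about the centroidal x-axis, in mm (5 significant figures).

k_x ≈ 29.013 mm

Decompose the section into non-overlapping parts with the origin at the bottom-left of its bounding rectangle.
Flange: 110 × 26, A = 2 860 mm², y = 13 mm, Ī = 161113.3 mm⁴.
Web: 18 × 80, A = 1 440 mm², y = 66 mm, Ī = 768 000 mm⁴.
Centroid: ȳ = ΣA·y / ΣA = 30.74884 mm.
Transfer each piece to the centroidal x-axis using Ī + A·d² with d = y − 30.74884:
  flange: d = -17.74884 mm → contributes +1 062 074 mm⁴
  web: d = 35.25116 mm → contributes +2 557 408 mm⁴
Total I = 3 619 482 mm⁴.
Radius of gyration: k = √(I/A) = √(3 619 482 / 4 300) = 29.01276 mm.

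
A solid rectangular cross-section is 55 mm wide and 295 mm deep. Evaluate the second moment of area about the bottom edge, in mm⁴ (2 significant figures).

The section: 55 × 295, A = 16 225 mm², y = 147.5 mm, Ī = 117 665 052 mm⁴.
Transfer it to a horizontal axis along the bottom face using Ī + A·d² with d = y − 0:
  the section: d = 147.5 mm → contributes +470 660 208 mm⁴
Total I = 470 660 208 mm⁴.

I_base ≈ 4.7 × 10⁸ mm⁴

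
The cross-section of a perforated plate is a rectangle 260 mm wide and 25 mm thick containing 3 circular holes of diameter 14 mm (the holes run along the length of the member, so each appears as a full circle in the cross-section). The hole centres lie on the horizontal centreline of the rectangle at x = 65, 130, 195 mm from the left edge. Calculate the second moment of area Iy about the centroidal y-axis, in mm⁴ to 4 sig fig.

Iy ≈ 3.531 × 10⁷ mm⁴

Split into non-overlapping primitives; take the origin at the lower-left of the bounding box.
Plate: 260 × 25, A = 6 500 mm², x = 130 mm, Ī = 36 616 667 mm⁴.
Hole 1 (subtracted): ⌀14, A = 153.938 mm², x = 65 mm, Ī = 1885.74 mm⁴.
Hole 2 (subtracted): ⌀14, A = 153.938 mm², x = 130 mm, Ī = 1885.74 mm⁴.
Hole 3 (subtracted): ⌀14, A = 153.938 mm², x = 195 mm, Ī = 1885.74 mm⁴.
By symmetry the centroid is at mid-width, x̄ = 130 mm.
Transfer each piece to the centroidal y-axis using Ī + A·d² with d = x − 130:
  plate: d = 0 mm → contributes +36 616 667 mm⁴
  hole 1: d = -65 mm → contributes −652 274 mm⁴
  hole 2: d = 0 mm → contributes −1885.74 mm⁴
  hole 3: d = 65 mm → contributes −652 274 mm⁴
Total I = 35 310 233 mm⁴.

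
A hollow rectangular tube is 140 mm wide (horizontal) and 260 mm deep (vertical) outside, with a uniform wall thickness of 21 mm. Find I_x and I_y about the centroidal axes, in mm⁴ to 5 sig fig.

Break the section into simple shapes (no overlaps), measuring from the bottom-left corner of the bounding box.
Outer rectangle: 140 × 260, A = 36 400 mm², y = 130 mm, Ī = 205 053 333 mm⁴.
Inner void (subtracted): 98 × 218, A = 21 364 mm², y = 130 mm, Ī = 84 608 561 mm⁴.
By symmetry the centroid is at mid-height, ȳ = 130 mm.
All pieces are centred on the centroidal x-axis, so I = ΣĪ (holes subtracted) = 120 444 772 mm⁴.
Repeating about the centroidal y-axis gives I_y = 42 355 012 mm⁴.

I_x ≈ 1.2044 × 10⁸ mm⁴, I_y ≈ 4.2355 × 10⁷ mm⁴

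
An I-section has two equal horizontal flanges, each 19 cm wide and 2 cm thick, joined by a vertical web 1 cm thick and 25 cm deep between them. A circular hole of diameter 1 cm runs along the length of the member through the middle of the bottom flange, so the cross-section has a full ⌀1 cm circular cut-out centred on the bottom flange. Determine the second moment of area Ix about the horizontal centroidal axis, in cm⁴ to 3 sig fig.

Ix ≈ 1.50 × 10⁴ cm⁴

Decompose the section into non-overlapping parts with the origin at the bottom-left of its bounding rectangle.
Bottom flange: 19 × 2, A = 38 cm², y = 1 cm, Ī = 12.667 cm⁴.
Web: 1 × 25, A = 25 cm², y = 14.5 cm, Ī = 1302.1 cm⁴.
Top flange: 19 × 2, A = 38 cm², y = 28 cm, Ī = 12.667 cm⁴.
Hole (subtracted): ⌀1, A = 0.7854 cm², y = 1 cm, Ī = 0.049087 cm⁴.
Centroid: ȳ = ΣA·y / ΣA = 14.606 cm.
Transfer each piece to the horizontal centroidal axis using Ī + A·d² with d = y − 14.606:
  bottom flange: d = -13.606 cm → contributes +7047.1 cm⁴
  web: d = -0.1058 cm → contributes +1302.4 cm⁴
  top flange: d = 13.394 cm → contributes +6 830 cm⁴
  hole: d = -13.606 cm → contributes −145.44 cm⁴
Total I = 15 034 cm⁴.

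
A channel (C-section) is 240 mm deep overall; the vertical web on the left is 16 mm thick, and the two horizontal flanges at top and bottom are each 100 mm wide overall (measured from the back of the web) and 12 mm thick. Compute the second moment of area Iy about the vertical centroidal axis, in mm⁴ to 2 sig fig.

Iy ≈ 4.6 × 10⁶ mm⁴

Decompose the section into non-overlapping parts with the origin at the bottom-left of its bounding rectangle.
Web: 16 × 240, A = 3 840 mm², x = 8 mm, Ī = 81 920 mm⁴.
Top flange (beyond web): 84 × 12, A = 1 008 mm², x = 58 mm, Ī = 592 704 mm⁴.
Bottom flange (beyond web): 84 × 12, A = 1 008 mm², x = 58 mm, Ī = 592 704 mm⁴.
Centroid: x̄ = ΣA·x / ΣA = 25.21 mm.
Transfer each piece to the vertical centroidal axis using Ī + A·d² with d = x − 25.21:
  web: d = -17.21 mm → contributes +1 219 679 mm⁴
  top flange (beyond web): d = 32.79 mm → contributes +1 676 284 mm⁴
  bottom flange (beyond web): d = 32.79 mm → contributes +1 676 284 mm⁴
Total I = 4 572 246 mm⁴.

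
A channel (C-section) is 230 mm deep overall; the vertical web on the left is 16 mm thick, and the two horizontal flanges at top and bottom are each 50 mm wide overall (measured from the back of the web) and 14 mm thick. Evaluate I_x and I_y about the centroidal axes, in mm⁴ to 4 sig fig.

Decompose the section into non-overlapping parts with the origin at the bottom-left of its bounding rectangle.
Web: 16 × 230, A = 3 680 mm², y = 115 mm, Ī = 16 222 667 mm⁴.
Top flange (beyond web): 34 × 14, A = 476 mm², y = 223 mm, Ī = 7774.67 mm⁴.
Bottom flange (beyond web): 34 × 14, A = 476 mm², y = 7 mm, Ī = 7774.67 mm⁴.
By symmetry the centroid is at mid-height, ȳ = 115 mm.
Transfer each piece to the centroidal x-axis using Ī + A·d² with d = y − 115:
  web: d = 0 mm → contributes +16 222 667 mm⁴
  top flange (beyond web): d = 108 mm → contributes +5 559 839 mm⁴
  bottom flange (beyond web): d = -108 mm → contributes +5 559 839 mm⁴
Total I = 27 342 344 mm⁴.
For the y-axis: x̄ = 13.1382 mm.
Repeating about the centroidal y-axis gives I_y = 642 928 mm⁴.

I_x ≈ 2.734 × 10⁷ mm⁴, I_y ≈ 6.429 × 10⁵ mm⁴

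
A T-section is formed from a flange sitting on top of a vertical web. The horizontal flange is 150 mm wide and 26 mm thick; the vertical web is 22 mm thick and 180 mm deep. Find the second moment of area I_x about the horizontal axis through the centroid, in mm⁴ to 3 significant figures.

I_x ≈ 3.18 × 10⁷ mm⁴

Break the section into simple shapes (no overlaps), measuring from the bottom-left corner of the bounding box.
Flange: 150 × 26, A = 3 900 mm², y = 193 mm, Ī = 219 700 mm⁴.
Web: 22 × 180, A = 3 960 mm², y = 90 mm, Ī = 10 692 000 mm⁴.
Centroid: ȳ = ΣA·y / ΣA = 141.11 mm.
Transfer each piece to the horizontal axis through the centroid using Ī + A·d² with d = y − 141.11:
  flange: d = 51.893 mm → contributes +10 721 998 mm⁴
  web: d = -51.107 mm → contributes +21 035 172 mm⁴
Total I = 31 757 170 mm⁴.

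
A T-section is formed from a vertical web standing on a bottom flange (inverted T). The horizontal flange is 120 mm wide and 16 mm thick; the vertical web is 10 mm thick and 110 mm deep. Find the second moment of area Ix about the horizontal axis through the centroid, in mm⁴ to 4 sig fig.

Ix ≈ 3.926 × 10⁶ mm⁴

Decompose the section into non-overlapping parts with the origin at the bottom-left of its bounding rectangle.
Flange: 120 × 16, A = 1 920 mm², y = 8 mm, Ī = 40 960 mm⁴.
Web: 10 × 110, A = 1 100 mm², y = 71 mm, Ī = 1 109 167 mm⁴.
Centroid: ȳ = ΣA·y / ΣA = 30.947 mm.
Transfer each piece to the horizontal axis through the centroid using Ī + A·d² with d = y − 30.947:
  flange: d = -22.947 mm → contributes +1 051 966 mm⁴
  web: d = 40.053 mm → contributes +2 873 832 mm⁴
Total I = 3 925 798 mm⁴.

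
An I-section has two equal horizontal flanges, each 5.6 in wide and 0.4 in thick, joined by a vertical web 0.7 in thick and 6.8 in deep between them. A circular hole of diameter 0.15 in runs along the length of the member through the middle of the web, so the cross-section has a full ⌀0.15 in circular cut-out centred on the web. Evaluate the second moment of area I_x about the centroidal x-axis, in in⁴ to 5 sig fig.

I_x ≈ 76.462 in⁴

Break the section into simple shapes (no overlaps), measuring from the bottom-left corner of the bounding box.
Bottom flange: 5.6 × 0.4, A = 2.24 in², y = 0.2 in, Ī = 0.02986667 in⁴.
Web: 0.7 × 6.8, A = 4.76 in², y = 3.8 in, Ī = 18.34187 in⁴.
Top flange: 5.6 × 0.4, A = 2.24 in², y = 7.4 in, Ī = 0.02986667 in⁴.
Hole (subtracted): ⌀0.15, A = 0.01767146 in², y = 3.8 in, Ī = 0.00002485049 in⁴.
By symmetry the centroid is at mid-height, ȳ = 3.8 in.
Transfer each piece to the centroidal x-axis using Ī + A·d² with d = y − 3.8:
  bottom flange: d = -3.6 in → contributes +29.06027 in⁴
  web: d = 0 in → contributes +18.34187 in⁴
  top flange: d = 3.6 in → contributes +29.06027 in⁴
  hole: d = 0 in → contributes −0.00002485049 in⁴
Total I = 76.46238 in⁴.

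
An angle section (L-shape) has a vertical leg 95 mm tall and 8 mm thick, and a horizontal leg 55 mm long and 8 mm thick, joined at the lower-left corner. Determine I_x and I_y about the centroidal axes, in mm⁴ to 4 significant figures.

I_x ≈ 1.050 × 10⁶ mm⁴, I_y ≈ 2.635 × 10⁵ mm⁴

Break the section into simple shapes (no overlaps), measuring from the bottom-left corner of the bounding box.
Vertical leg: 8 × 95, A = 760 mm², y = 47.5 mm, Ī = 571 583 mm⁴.
Horizontal leg (remainder): 47 × 8, A = 376 mm², y = 4 mm, Ī = 2005.33 mm⁴.
Centroid: ȳ = ΣA·y / ΣA = 33.1021 mm.
Transfer each piece to the centroidal x-axis using Ī + A·d² with d = y − 33.1021:
  vertical leg: d = 14.3979 mm → contributes +729 131 mm⁴
  horizontal leg (remainder): d = -29.1021 mm → contributes +320 452 mm⁴
Total I = 1 049 583 mm⁴.
For the y-axis: x̄ = 13.1021 mm.
Repeating about the centroidal y-axis gives I_y = 263 503 mm⁴.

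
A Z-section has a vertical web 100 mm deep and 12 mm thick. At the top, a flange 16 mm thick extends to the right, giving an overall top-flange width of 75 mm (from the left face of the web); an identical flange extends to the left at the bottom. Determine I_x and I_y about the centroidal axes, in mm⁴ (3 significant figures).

I_x ≈ 4.60 × 10⁶ mm⁴, I_y ≈ 3.52 × 10⁶ mm⁴

Treat the section as a set of non-overlapping primitives; coordinates are from the bounding-box lower-left.
Web: 12 × 100, A = 1 200 mm², y = 50 mm, Ī = 1 000 000 mm⁴.
Top flange (beyond web): 63 × 16, A = 1 008 mm², y = 92 mm, Ī = 21 504 mm⁴.
Bottom flange (beyond web): 63 × 16, A = 1 008 mm², y = 8 mm, Ī = 21 504 mm⁴.
Centroid: ȳ = ΣA·y / ΣA = 50 mm.
Transfer each piece to the centroidal x-axis using Ī + A·d² with d = y − 50:
  web: d = 0 mm → contributes +1 000 000 mm⁴
  top flange (beyond web): d = 42 mm → contributes +1 799 616 mm⁴
  bottom flange (beyond web): d = -42 mm → contributes +1 799 616 mm⁴
Total I = 4 599 232 mm⁴.
For the y-axis: x̄ = 69 mm.
Repeating about the centroidal y-axis gives I_y = 3 516 192 mm⁴.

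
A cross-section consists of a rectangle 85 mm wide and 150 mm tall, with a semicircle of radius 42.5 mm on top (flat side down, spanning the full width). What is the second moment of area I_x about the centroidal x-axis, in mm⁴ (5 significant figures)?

Break the section into simple shapes (no overlaps), measuring from the bottom-left corner of the bounding box.
Rectangular body: 85 × 150, A = 12 750 mm², y = 75 mm, Ī = 23 906 250 mm⁴.
Semicircular cap: semicircle r = 42.5, A = 2837.251 mm², y = 168.0376 mm, Ī = 358086.4 mm⁴.
Centroid: ȳ = ΣA·y / ΣA = 91.93505 mm.
Transfer each piece to the centroidal x-axis using Ī + A·d² with d = y − 91.93505:
  rectangular body: d = -16.93505 mm → contributes +27 562 899 mm⁴
  semicircular cap: d = 76.10251 mm → contributes +16 790 285 mm⁴
Total I = 44 353 184 mm⁴.

I_x ≈ 4.4353 × 10⁷ mm⁴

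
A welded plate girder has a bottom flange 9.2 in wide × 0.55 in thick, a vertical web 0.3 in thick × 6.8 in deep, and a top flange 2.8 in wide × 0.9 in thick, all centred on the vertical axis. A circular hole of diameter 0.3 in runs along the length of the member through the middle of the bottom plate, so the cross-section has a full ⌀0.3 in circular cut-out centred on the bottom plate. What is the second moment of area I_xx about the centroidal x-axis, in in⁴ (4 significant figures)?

Split into non-overlapping primitives; take the origin at the lower-left of the bounding box.
Bottom plate: 9.2 × 0.55, A = 5.06 in², y = 0.275 in, Ī = 0.127554 in⁴.
Web plate: 0.3 × 6.8, A = 2.04 in², y = 3.95 in, Ī = 7.8608 in⁴.
Top plate: 2.8 × 0.9, A = 2.52 in², y = 7.8 in, Ī = 0.1701 in⁴.
Hole (subtracted): ⌀0.3, A = 0.0706858 in², y = 0.275 in, Ī = 0.000397608 in⁴.
Centroid: ȳ = ΣA·y / ΣA = 3.04588 in.
Transfer each piece to the centroidal x-axis using Ī + A·d² with d = y − 3.04588:
  bottom plate: d = -2.77088 in → contributes +38.9771 in⁴
  web plate: d = 0.90412 in → contributes +9.52836 in⁴
  top plate: d = 4.75412 in → contributes +57.1263 in⁴
  hole: d = -2.77088 in → contributes −0.543107 in⁴
Total I = 105.089 in⁴.

I_xx ≈ 105.1 in⁴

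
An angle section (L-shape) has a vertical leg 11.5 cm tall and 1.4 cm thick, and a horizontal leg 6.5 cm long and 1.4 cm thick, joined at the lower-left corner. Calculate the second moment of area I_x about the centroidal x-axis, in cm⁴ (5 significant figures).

I_x ≈ 304.75 cm⁴

Decompose the section into non-overlapping parts with the origin at the bottom-left of its bounding rectangle.
Vertical leg: 1.4 × 11.5, A = 16.1 cm², y = 5.75 cm, Ī = 177.4354 cm⁴.
Horizontal leg (remainder): 5.1 × 1.4, A = 7.14 cm², y = 0.7 cm, Ī = 1.1662 cm⁴.
Centroid: ȳ = ΣA·y / ΣA = 4.198494 cm.
Transfer each piece to the centroidal x-axis using Ī + A·d² with d = y − 4.198494:
  vertical leg: d = 1.551506 cm → contributes +216.1909 cm⁴
  horizontal leg (remainder): d = -3.498494 cm → contributes +88.55595 cm⁴
Total I = 304.7468 cm⁴.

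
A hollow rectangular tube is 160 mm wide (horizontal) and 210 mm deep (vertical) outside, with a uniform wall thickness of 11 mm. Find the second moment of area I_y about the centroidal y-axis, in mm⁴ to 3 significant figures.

Break the section into simple shapes (no overlaps), measuring from the bottom-left corner of the bounding box.
Outer rectangle: 160 × 210, A = 33 600 mm², x = 80 mm, Ī = 71 680 000 mm⁴.
Inner void (subtracted): 138 × 188, A = 25 944 mm², x = 80 mm, Ī = 41 173 128 mm⁴.
By symmetry the centroid is at mid-width, x̄ = 80 mm.
All pieces are centred on the centroidal y-axis, so I = ΣĪ (holes subtracted) = 30 506 872 mm⁴.

I_y ≈ 3.05 × 10⁷ mm⁴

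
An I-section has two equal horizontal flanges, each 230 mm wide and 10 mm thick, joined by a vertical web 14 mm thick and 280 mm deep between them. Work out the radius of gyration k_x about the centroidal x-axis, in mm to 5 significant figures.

k_x ≈ 119.84 mm

Break the section into simple shapes (no overlaps), measuring from the bottom-left corner of the bounding box.
Bottom flange: 230 × 10, A = 2 300 mm², y = 5 mm, Ī = 19166.67 mm⁴.
Web: 14 × 280, A = 3 920 mm², y = 150 mm, Ī = 25 610 667 mm⁴.
Top flange: 230 × 10, A = 2 300 mm², y = 295 mm, Ī = 19166.67 mm⁴.
By symmetry the centroid is at mid-height, ȳ = 150 mm.
Transfer each piece to the centroidal x-axis using Ī + A·d² with d = y − 150:
  bottom flange: d = -145 mm → contributes +48 376 667 mm⁴
  web: d = 0 mm → contributes +25 610 667 mm⁴
  top flange: d = 145 mm → contributes +48 376 667 mm⁴
Total I = 122 364 000 mm⁴.
Radius of gyration: k = √(I/A) = √(122 364 000 / 8 520) = 119.8414 mm.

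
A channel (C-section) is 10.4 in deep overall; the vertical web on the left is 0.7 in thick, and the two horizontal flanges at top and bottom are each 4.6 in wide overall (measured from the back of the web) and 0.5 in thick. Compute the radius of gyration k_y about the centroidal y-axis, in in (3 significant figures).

Treat the section as a set of non-overlapping primitives; coordinates are from the bounding-box lower-left.
Web: 0.7 × 10.4, A = 7.28 in², x = 0.35 in, Ī = 0.29727 in⁴.
Top flange (beyond web): 3.9 × 0.5, A = 1.95 in², x = 2.65 in, Ī = 2.4716 in⁴.
Bottom flange (beyond web): 3.9 × 0.5, A = 1.95 in², x = 2.65 in, Ī = 2.4716 in⁴.
Centroid: x̄ = ΣA·x / ΣA = 1.1523 in.
Transfer each piece to the centroidal y-axis using Ī + A·d² with d = x − 1.1523:
  web: d = -0.80233 in → contributes +4.9836 in⁴
  top flange (beyond web): d = 1.4977 in → contributes +6.8455 in⁴
  bottom flange (beyond web): d = 1.4977 in → contributes +6.8455 in⁴
Total I = 18.675 in⁴.
Radius of gyration: k = √(I/A) = √(18.675 / 11.18) = 1.2924 in.

k_y ≈ 1.29 in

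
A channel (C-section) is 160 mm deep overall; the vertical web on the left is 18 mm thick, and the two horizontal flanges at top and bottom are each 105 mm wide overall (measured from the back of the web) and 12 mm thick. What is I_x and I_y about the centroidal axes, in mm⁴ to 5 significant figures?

I_x ≈ 1.7603 × 10⁷ mm⁴, I_y ≈ 4.7310 × 10⁶ mm⁴

Treat the section as a set of non-overlapping primitives; coordinates are from the bounding-box lower-left.
Web: 18 × 160, A = 2 880 mm², y = 80 mm, Ī = 6 144 000 mm⁴.
Top flange (beyond web): 87 × 12, A = 1 044 mm², y = 154 mm, Ī = 12 528 mm⁴.
Bottom flange (beyond web): 87 × 12, A = 1 044 mm², y = 6 mm, Ī = 12 528 mm⁴.
By symmetry the centroid is at mid-height, ȳ = 80 mm.
Transfer each piece to the centroidal x-axis using Ī + A·d² with d = y − 80:
  web: d = 0 mm → contributes +6 144 000 mm⁴
  top flange (beyond web): d = 74 mm → contributes +5 729 472 mm⁴
  bottom flange (beyond web): d = -74 mm → contributes +5 729 472 mm⁴
Total I = 17 602 944 mm⁴.
For the y-axis: x̄ = 31.06522 mm.
Repeating about the centroidal y-axis gives I_y = 4 731 027 mm⁴.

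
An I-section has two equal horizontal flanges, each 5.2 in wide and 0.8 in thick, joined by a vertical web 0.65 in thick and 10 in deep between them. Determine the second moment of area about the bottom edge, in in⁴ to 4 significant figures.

Split into non-overlapping primitives; take the origin at the lower-left of the bounding box.
Bottom flange: 5.2 × 0.8, A = 4.16 in², y = 0.4 in, Ī = 0.221867 in⁴.
Web: 0.65 × 10, A = 6.5 in², y = 5.8 in, Ī = 54.1667 in⁴.
Top flange: 5.2 × 0.8, A = 4.16 in², y = 11.2 in, Ī = 0.221867 in⁴.
Transfer each piece to the bottom edge using Ī + A·d² with d = y − 0:
  bottom flange: d = 0.4 in → contributes +0.887467 in⁴
  web: d = 5.8 in → contributes +272.827 in⁴
  top flange: d = 11.2 in → contributes +522.052 in⁴
Total I = 795.766 in⁴.

I_base ≈ 795.8 in⁴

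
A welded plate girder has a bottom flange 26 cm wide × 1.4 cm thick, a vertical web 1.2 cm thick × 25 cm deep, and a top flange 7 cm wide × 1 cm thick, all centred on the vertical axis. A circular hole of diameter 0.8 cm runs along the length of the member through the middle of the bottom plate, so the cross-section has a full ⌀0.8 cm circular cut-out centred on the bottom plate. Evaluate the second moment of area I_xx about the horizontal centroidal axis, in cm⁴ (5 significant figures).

I_xx ≈ 6996.1 cm⁴

Split into non-overlapping primitives; take the origin at the lower-left of the bounding box.
Bottom plate: 26 × 1.4, A = 36.4 cm², y = 0.7 cm, Ī = 5.945333 cm⁴.
Web plate: 1.2 × 25, A = 30 cm², y = 13.9 cm, Ī = 1562.5 cm⁴.
Top plate: 7 × 1, A = 7 cm², y = 26.9 cm, Ī = 0.5833333 cm⁴.
Hole (subtracted): ⌀0.8, A = 0.5026548 cm², y = 0.7 cm, Ī = 0.02010619 cm⁴.
Centroid: ȳ = ΣA·y / ΣA = 8.648163 cm.
Transfer each piece to the horizontal centroidal axis using Ī + A·d² with d = y − 8.648163:
  bottom plate: d = -7.948163 cm → contributes +2305.453 cm⁴
  web plate: d = 5.251837 cm → contributes +2389.954 cm⁴
  top plate: d = 18.25184 cm → contributes +2332.49 cm⁴
  hole: d = -7.948163 cm → contributes −31.77447 cm⁴
Total I = 6996.123 cm⁴.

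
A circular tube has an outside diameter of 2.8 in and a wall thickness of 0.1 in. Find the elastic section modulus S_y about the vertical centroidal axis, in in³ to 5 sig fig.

Split into non-overlapping primitives; take the origin at the lower-left of the bounding box.
Outer circle: ⌀2.8, A = 6.157522 in², x = 1.4 in, Ī = 3.017186 in⁴.
Bore (subtracted): ⌀2.6, A = 5.309292 in², x = 1.4 in, Ī = 2.243176 in⁴.
By symmetry the centroid is at mid-width, x̄ = 1.4 in.
All pieces are centred on the vertical centroidal axis, so I = ΣĪ (holes subtracted) = 0.7740099 in⁴.
Extreme fibre distance c = 1.4 in; S = I/c = 0.5528642 in³.

S_y ≈ 0.55286 in³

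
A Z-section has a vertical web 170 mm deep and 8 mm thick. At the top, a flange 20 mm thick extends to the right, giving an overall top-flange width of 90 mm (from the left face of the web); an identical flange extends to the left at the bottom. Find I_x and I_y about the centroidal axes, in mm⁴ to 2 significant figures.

Break the section into simple shapes (no overlaps), measuring from the bottom-left corner of the bounding box.
Web: 8 × 170, A = 1 360 mm², y = 85 mm, Ī = 3 275 333 mm⁴.
Top flange (beyond web): 82 × 20, A = 1 640 mm², y = 160 mm, Ī = 54 667 mm⁴.
Bottom flange (beyond web): 82 × 20, A = 1 640 mm², y = 10 mm, Ī = 54 667 mm⁴.
Centroid: ȳ = ΣA·y / ΣA = 85 mm.
Transfer each piece to the centroidal x-axis using Ī + A·d² with d = y − 85:
  web: d = 0 mm → contributes +3 275 333 mm⁴
  top flange (beyond web): d = 75 mm → contributes +9 279 667 mm⁴
  bottom flange (beyond web): d = -75 mm → contributes +9 279 667 mm⁴
Total I = 21 834 667 mm⁴.
For the y-axis: x̄ = 86 mm.
Repeating about the centroidal y-axis gives I_y = 8 487 147 mm⁴.

I_x ≈ 2.2 × 10⁷ mm⁴, I_y ≈ 8.5 × 10⁶ mm⁴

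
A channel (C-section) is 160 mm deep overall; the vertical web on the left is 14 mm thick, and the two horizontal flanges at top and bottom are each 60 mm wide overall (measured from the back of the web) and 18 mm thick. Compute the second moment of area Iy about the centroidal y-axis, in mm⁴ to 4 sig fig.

Split into non-overlapping primitives; take the origin at the lower-left of the bounding box.
Web: 14 × 160, A = 2 240 mm², x = 7 mm, Ī = 36586.7 mm⁴.
Top flange (beyond web): 46 × 18, A = 828 mm², x = 37 mm, Ī = 146 004 mm⁴.
Bottom flange (beyond web): 46 × 18, A = 828 mm², x = 37 mm, Ī = 146 004 mm⁴.
Centroid: x̄ = ΣA·x / ΣA = 19.7515 mm.
Transfer each piece to the centroidal y-axis using Ī + A·d² with d = x − 19.7515:
  web: d = -12.7515 mm → contributes +400 815 mm⁴
  top flange (beyond web): d = 17.2485 mm → contributes +392 342 mm⁴
  bottom flange (beyond web): d = 17.2485 mm → contributes +392 342 mm⁴
Total I = 1 185 498 mm⁴.

Iy ≈ 1.185 × 10⁶ mm⁴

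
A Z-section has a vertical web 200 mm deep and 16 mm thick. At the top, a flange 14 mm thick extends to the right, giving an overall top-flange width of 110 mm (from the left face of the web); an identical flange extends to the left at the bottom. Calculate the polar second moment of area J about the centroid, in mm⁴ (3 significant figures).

Decompose the section into non-overlapping parts with the origin at the bottom-left of its bounding rectangle.
Web: 16 × 200, A = 3 200 mm², y = 100 mm, Ī = 10 666 667 mm⁴.
Top flange (beyond web): 94 × 14, A = 1 316 mm², y = 193 mm, Ī = 21 495 mm⁴.
Bottom flange (beyond web): 94 × 14, A = 1 316 mm², y = 7 mm, Ī = 21 495 mm⁴.
Centroid: ȳ = ΣA·y / ΣA = 100 mm.
Transfer each piece to the centroidal x-axis using Ī + A·d² with d = y − 100:
  web: d = 0 mm → contributes +10 666 667 mm⁴
  top flange (beyond web): d = 93 mm → contributes +11 403 579 mm⁴
  bottom flange (beyond web): d = -93 mm → contributes +11 403 579 mm⁴
Total I = 33 473 824 mm⁴.
For the y-axis: x̄ = 102 mm.
Repeating about the centroidal y-axis gives I_y = 9 968 096 mm⁴.
Polar second moment: J = I_x + I_y = 43 441 920 mm⁴.

J ≈ 4.34 × 10⁷ mm⁴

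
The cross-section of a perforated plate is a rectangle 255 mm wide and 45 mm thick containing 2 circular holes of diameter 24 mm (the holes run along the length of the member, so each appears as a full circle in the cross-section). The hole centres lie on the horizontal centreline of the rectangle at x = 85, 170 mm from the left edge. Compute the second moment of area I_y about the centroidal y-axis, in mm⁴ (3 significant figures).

Split into non-overlapping primitives; take the origin at the lower-left of the bounding box.
Plate: 255 × 45, A = 11 475 mm², x = 127.5 mm, Ī = 62 180 156 mm⁴.
Hole 1 (subtracted): ⌀24, A = 452.39 mm², x = 85 mm, Ī = 16 286 mm⁴.
Hole 2 (subtracted): ⌀24, A = 452.39 mm², x = 170 mm, Ī = 16 286 mm⁴.
By symmetry the centroid is at mid-width, x̄ = 127.5 mm.
Transfer each piece to the centroidal y-axis using Ī + A·d² with d = x − 127.5:
  plate: d = 0 mm → contributes +62 180 156 mm⁴
  hole 1: d = -42.5 mm → contributes −833 414 mm⁴
  hole 2: d = 42.5 mm → contributes −833 414 mm⁴
Total I = 60 513 328 mm⁴.

I_y ≈ 6.05 × 10⁷ mm⁴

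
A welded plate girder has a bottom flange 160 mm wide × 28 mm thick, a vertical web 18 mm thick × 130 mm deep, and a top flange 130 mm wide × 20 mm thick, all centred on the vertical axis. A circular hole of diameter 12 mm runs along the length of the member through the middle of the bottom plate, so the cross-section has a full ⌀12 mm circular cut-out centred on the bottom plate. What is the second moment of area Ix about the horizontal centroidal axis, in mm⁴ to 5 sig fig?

Ix ≈ 4.3136 × 10⁷ mm⁴

Treat the section as a set of non-overlapping primitives; coordinates are from the bounding-box lower-left.
Bottom plate: 160 × 28, A = 4 480 mm², y = 14 mm, Ī = 292693.3 mm⁴.
Web plate: 18 × 130, A = 2 340 mm², y = 93 mm, Ī = 3 295 500 mm⁴.
Top plate: 130 × 20, A = 2 600 mm², y = 168 mm, Ī = 86666.67 mm⁴.
Hole (subtracted): ⌀12, A = 113.0973 mm², y = 14 mm, Ī = 1017.876 mm⁴.
Centroid: ȳ = ΣA·y / ΣA = 76.88451 mm.
Transfer each piece to the horizontal centroidal axis using Ī + A·d² with d = y − 76.88451:
  bottom plate: d = -62.88451 mm → contributes +18 008 680 mm⁴
  web plate: d = 16.11549 mm → contributes +3 903 219 mm⁴
  top plate: d = 91.11549 mm → contributes +21 671 952 mm⁴
  hole: d = -62.88451 mm → contributes −448256.9 mm⁴
Total I = 43 135 595 mm⁴.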